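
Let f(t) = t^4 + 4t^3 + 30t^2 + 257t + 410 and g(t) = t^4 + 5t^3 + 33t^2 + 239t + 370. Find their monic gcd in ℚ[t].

t^2 + 7t + 10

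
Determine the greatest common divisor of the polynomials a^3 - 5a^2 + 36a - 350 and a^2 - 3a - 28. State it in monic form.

a - 7

Apply the Euclidean algorithm:
  a^3 - 5a^2 + 36a - 350 = (a - 2)(a^2 - 3a - 28) + (58a - 406)
  a^2 - 3a - 28 = ((1/58)a + 2/29)(58a - 406) + (0)
Last nonzero remainder: 58a - 406. Dividing through by 58 gives the monic gcd a - 7.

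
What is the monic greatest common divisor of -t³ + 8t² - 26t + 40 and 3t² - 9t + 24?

1

Apply the Euclidean algorithm:
  -t³ + 8t² - 26t + 40 = (-(1/3)t + 5/3)(3t² - 9t + 24) + (-3t)
  3t² - 9t + 24 = (-t + 3)(-3t) + (24)
  -3t = (-(1/8)t)(24) + (0)
The last nonzero remainder is the constant 24, so the polynomials are coprime and gcd = 1.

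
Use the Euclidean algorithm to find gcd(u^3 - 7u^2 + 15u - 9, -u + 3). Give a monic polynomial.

u - 3

Apply the Euclidean algorithm:
  u^3 - 7u^2 + 15u - 9 = (-u^2 + 4u - 3)(-u + 3) + (0)
Last nonzero remainder: -u + 3. Dividing through by -1 gives the monic gcd u - 3.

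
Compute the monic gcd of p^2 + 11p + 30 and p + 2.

1

Euclidean algorithm in ℚ[p]:
  p^2 + 11p + 30 = (p + 9)(p + 2) + (12)
  p + 2 = ((1/12)p + 1/6)(12) + (0)
The last nonzero remainder is the constant 12, so the polynomials are coprime and gcd = 1.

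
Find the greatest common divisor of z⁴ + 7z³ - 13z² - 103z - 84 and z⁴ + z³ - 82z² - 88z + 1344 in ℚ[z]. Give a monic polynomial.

Repeated division with remainder:
  z⁴ + 7z³ - 13z² - 103z - 84 = (z⁴ + z³ - 82z² - 88z + 1344) + (6z³ + 69z² - 15z - 1428)
  z⁴ + z³ - 82z² - 88z + 1344 = ((1/6)z - 7/4)(6z³ + 69z² - 15z - 1428) + ((165/4)z² + (495/4)z - 1155)
  6z³ + 69z² - 15z - 1428 = ((8/55)z + 68/55)((165/4)z² + (495/4)z - 1155) + (0)
Last nonzero remainder: (165/4)z² + (495/4)z - 1155. Dividing through by 165/4 gives the monic gcd z² + 3z - 28.

z² + 3z - 28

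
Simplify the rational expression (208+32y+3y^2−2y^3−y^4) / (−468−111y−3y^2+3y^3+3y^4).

(−4−y)/(9+3y)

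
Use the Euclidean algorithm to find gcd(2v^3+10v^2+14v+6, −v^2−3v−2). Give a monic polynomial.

By polynomial division,
  2v^3+10v^2+14v+6 = (−2v−4)(−v^2−3v−2) + (−2v−2)
  −v^2−3v−2 = ((1/2)v+1)(−2v−2) + (0)
Last nonzero remainder: −2v−2. Dividing through by −2 gives the monic gcd v+1.

v+1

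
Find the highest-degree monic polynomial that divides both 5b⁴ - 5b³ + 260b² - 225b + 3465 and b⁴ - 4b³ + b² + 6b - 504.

Repeated division with remainder:
  5b⁴ - 5b³ + 260b² - 225b + 3465 = (5)(b⁴ - 4b³ + b² + 6b - 504) + (15b³ + 255b² - 255b + 5985)
  b⁴ - 4b³ + b² + 6b - 504 = ((1/15)b - 7/5)(15b³ + 255b² - 255b + 5985) + (375b² - 750b + 7875)
  15b³ + 255b² - 255b + 5985 = ((1/25)b + 19/25)(375b² - 750b + 7875) + (0)
Last nonzero remainder: 375b² - 750b + 7875. Dividing through by 375 gives the monic gcd b² - 2b + 21.

b² - 2b + 21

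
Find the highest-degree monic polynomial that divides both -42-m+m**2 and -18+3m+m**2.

By polynomial division,
  m**2-m-42 = (m**2+3m-18) + (-4m-24)
  m**2+3m-18 = (-(1/4)m+3/4)(-4m-24) + (0)
Last nonzero remainder: -4m-24. Dividing through by -4 gives the monic gcd m+6.

6+m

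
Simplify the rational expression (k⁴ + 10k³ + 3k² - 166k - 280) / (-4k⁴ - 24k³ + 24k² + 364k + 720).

By polynomial division,
  k⁴ + 10k³ + 3k² - 166k - 280 = (-1/4)(-4k⁴ - 24k³ + 24k² + 364k + 720) + (4k³ + 9k² - 75k - 100)
  -4k⁴ - 24k³ + 24k² + 364k + 720 = (-k - 15/4)(4k³ + 9k² - 75k - 100) + (-(69/4)k² - (69/4)k + 345)
  4k³ + 9k² - 75k - 100 = (-(16/69)k - 20/69)(-(69/4)k² - (69/4)k + 345) + (0)
Last nonzero remainder: -(69/4)k² - (69/4)k + 345. Dividing through by -69/4 gives the monic gcd k² + k - 20.
Cancel k² + k - 20 from numerator and denominator to get the reduced form.

(-k² - 9k - 14)/(4k² + 20k + 36)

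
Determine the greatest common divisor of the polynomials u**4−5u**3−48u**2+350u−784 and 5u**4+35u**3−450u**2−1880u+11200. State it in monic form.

u**2+u−56

Apply the Euclidean algorithm:
  u**4−5u**3−48u**2+350u−784 = (1/5)(5u**4+35u**3−450u**2−1880u+11200) + (−12u**3+42u**2+726u−3024)
  5u**4+35u**3−450u**2−1880u+11200 = (−(5/12)u−35/8)(−12u**3+42u**2+726u−3024) + ((145/4)u**2+(145/4)u−2030)
  −12u**3+42u**2+726u−3024 = (−(48/145)u+216/145)((145/4)u**2+(145/4)u−2030) + (0)
Last nonzero remainder: (145/4)u**2+(145/4)u−2030. Dividing through by 145/4 gives the monic gcd u**2+u−56.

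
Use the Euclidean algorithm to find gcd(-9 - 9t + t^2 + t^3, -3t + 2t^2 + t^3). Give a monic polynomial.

3 + t

By polynomial division,
  t^3 + t^2 - 9t - 9 = (t^3 + 2t^2 - 3t) + (-t^2 - 6t - 9)
  t^3 + 2t^2 - 3t = (-t + 4)(-t^2 - 6t - 9) + (12t + 36)
  -t^2 - 6t - 9 = (-(1/12)t - 1/4)(12t + 36) + (0)
Last nonzero remainder: 12t + 36. Dividing through by 12 gives the monic gcd t + 3.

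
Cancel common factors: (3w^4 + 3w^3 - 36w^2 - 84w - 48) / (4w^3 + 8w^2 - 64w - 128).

(3w^2 + 9w + 6)/(4w + 16)

Repeated division with remainder:
  3w^4 + 3w^3 - 36w^2 - 84w - 48 = ((3/4)w - 3/4)(4w^3 + 8w^2 - 64w - 128) + (18w^2 - 36w - 144)
  4w^3 + 8w^2 - 64w - 128 = ((2/9)w + 8/9)(18w^2 - 36w - 144) + (0)
Last nonzero remainder: 18w^2 - 36w - 144. Dividing through by 18 gives the monic gcd w^2 - 2w - 8.
Cancel w^2 - 2w - 8 from numerator and denominator to get the reduced form.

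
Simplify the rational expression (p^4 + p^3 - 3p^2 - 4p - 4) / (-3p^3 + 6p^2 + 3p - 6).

(-p^3 - 3p^2 - 3p - 2)/(3p^2 - 3)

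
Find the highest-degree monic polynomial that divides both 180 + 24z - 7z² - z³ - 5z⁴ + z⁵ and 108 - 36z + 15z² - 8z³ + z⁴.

Repeated division with remainder:
  z⁵ - 5z⁴ - z³ - 7z² + 24z + 180 = (z + 3)(z⁴ - 8z³ + 15z² - 36z + 108) + (8z³ - 16z² + 24z - 144)
  z⁴ - 8z³ + 15z² - 36z + 108 = ((1/8)z - 3/4)(8z³ - 16z² + 24z - 144) + (0)
Last nonzero remainder: 8z³ - 16z² + 24z - 144. Dividing through by 8 gives the monic gcd z³ - 2z² + 3z - 18.

-18 + 3z - 2z² + z³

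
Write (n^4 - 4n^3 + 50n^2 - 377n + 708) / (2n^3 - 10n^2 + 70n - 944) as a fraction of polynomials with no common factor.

By polynomial division,
  n^4 - 4n^3 + 50n^2 - 377n + 708 = ((1/2)n + 1/2)(2n^3 - 10n^2 + 70n - 944) + (20n^2 + 60n + 1180)
  2n^3 - 10n^2 + 70n - 944 = ((1/10)n - 4/5)(20n^2 + 60n + 1180) + (0)
Last nonzero remainder: 20n^2 + 60n + 1180. Dividing through by 20 gives the monic gcd n^2 + 3n + 59.
Cancel n^2 + 3n + 59 from numerator and denominator to get the reduced form.

(n^2 - 7n + 12)/(2n - 16)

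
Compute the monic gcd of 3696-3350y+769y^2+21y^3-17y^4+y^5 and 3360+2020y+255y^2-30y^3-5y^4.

-56-y+y^2

Apply the Euclidean algorithm:
  y^5-17y^4+21y^3+769y^2-3350y+3696 = (-(1/5)y+23/5)(-5y^4-30y^3+255y^2+2020y+3360) + (210y^3-11970y-11760)
  -5y^4-30y^3+255y^2+2020y+3360 = (-(1/42)y-1/7)(210y^3-11970y-11760) + (-30y^2+30y+1680)
  210y^3-11970y-11760 = (-7y-7)(-30y^2+30y+1680) + (0)
Last nonzero remainder: -30y^2+30y+1680. Dividing through by -30 gives the monic gcd y^2-y-56.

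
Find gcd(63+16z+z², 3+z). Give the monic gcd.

1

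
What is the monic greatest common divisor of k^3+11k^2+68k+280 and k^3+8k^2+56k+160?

k^2+4k+40

By polynomial division,
  k^3+11k^2+68k+280 = (k^3+8k^2+56k+160) + (3k^2+12k+120)
  k^3+8k^2+56k+160 = ((1/3)k+4/3)(3k^2+12k+120) + (0)
Last nonzero remainder: 3k^2+12k+120. Dividing through by 3 gives the monic gcd k^2+4k+40.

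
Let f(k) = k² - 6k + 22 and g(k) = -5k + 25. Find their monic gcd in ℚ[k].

1

Euclidean algorithm in ℚ[k]:
  k² - 6k + 22 = (-(1/5)k + 1/5)(-5k + 25) + (17)
  -5k + 25 = (-(5/17)k + 25/17)(17) + (0)
The last nonzero remainder is the constant 17, so the polynomials are coprime and gcd = 1.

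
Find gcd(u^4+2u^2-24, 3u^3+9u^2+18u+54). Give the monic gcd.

Apply the Euclidean algorithm:
  u^4+2u^2-24 = ((1/3)u-1)(3u^3+9u^2+18u+54) + (5u^2+30)
  3u^3+9u^2+18u+54 = ((3/5)u+9/5)(5u^2+30) + (0)
Last nonzero remainder: 5u^2+30. Dividing through by 5 gives the monic gcd u^2+6.

u^2+6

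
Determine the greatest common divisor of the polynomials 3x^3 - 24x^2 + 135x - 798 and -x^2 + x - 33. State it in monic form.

Euclidean algorithm in ℚ[x]:
  3x^3 - 24x^2 + 135x - 798 = (-3x + 21)(-x^2 + x - 33) + (15x - 105)
  -x^2 + x - 33 = (-(1/15)x - 2/5)(15x - 105) + (-75)
  15x - 105 = (-(1/5)x + 7/5)(-75) + (0)
The last nonzero remainder is the constant -75, so the polynomials are coprime and gcd = 1.

1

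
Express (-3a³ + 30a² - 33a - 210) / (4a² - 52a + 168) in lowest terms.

Repeated division with remainder:
  -3a³ + 30a² - 33a - 210 = (-(3/4)a - 9/4)(4a² - 52a + 168) + (-24a + 168)
  4a² - 52a + 168 = (-(1/6)a + 1)(-24a + 168) + (0)
Last nonzero remainder: -24a + 168. Dividing through by -24 gives the monic gcd a - 7.
Cancel a - 7 from numerator and denominator to get the reduced form.

(-3a² + 9a + 30)/(4a - 24)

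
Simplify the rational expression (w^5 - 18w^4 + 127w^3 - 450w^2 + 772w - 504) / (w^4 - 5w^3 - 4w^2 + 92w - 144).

(w^2 - 9w + 14)/(w + 4)

Repeated division with remainder:
  w^5 - 18w^4 + 127w^3 - 450w^2 + 772w - 504 = (w - 13)(w^4 - 5w^3 - 4w^2 + 92w - 144) + (66w^3 - 594w^2 + 2112w - 2376)
  w^4 - 5w^3 - 4w^2 + 92w - 144 = ((1/66)w + 2/33)(66w^3 - 594w^2 + 2112w - 2376) + (0)
Last nonzero remainder: 66w^3 - 594w^2 + 2112w - 2376. Dividing through by 66 gives the monic gcd w^3 - 9w^2 + 32w - 36.
Cancel w^3 - 9w^2 + 32w - 36 from numerator and denominator to get the reduced form.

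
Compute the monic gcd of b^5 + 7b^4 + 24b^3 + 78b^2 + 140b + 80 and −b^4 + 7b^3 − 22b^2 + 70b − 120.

Repeated division with remainder:
  b^5 + 7b^4 + 24b^3 + 78b^2 + 140b + 80 = (−b − 14)(−b^4 + 7b^3 − 22b^2 + 70b − 120) + (100b^3 − 160b^2 + 1000b − 1600)
  −b^4 + 7b^3 − 22b^2 + 70b − 120 = (−(1/100)b + 27/500)(100b^3 − 160b^2 + 1000b − 1600) + (−(84/25)b^2 − 168/5)
  100b^3 − 160b^2 + 1000b − 1600 = (−(625/21)b + 1000/21)(−(84/25)b^2 − 168/5) + (0)
Last nonzero remainder: −(84/25)b^2 − 168/5. Dividing through by −84/25 gives the monic gcd b^2 + 10.

b^2 + 10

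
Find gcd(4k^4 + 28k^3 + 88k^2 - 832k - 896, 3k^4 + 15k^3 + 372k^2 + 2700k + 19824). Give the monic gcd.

By polynomial division,
  4k^4 + 28k^3 + 88k^2 - 832k - 896 = (4/3)(3k^4 + 15k^3 + 372k^2 + 2700k + 19824) + (8k^3 - 408k^2 - 4432k - 27328)
  3k^4 + 15k^3 + 372k^2 + 2700k + 19824 = ((3/8)k + 21)(8k^3 - 408k^2 - 4432k - 27328) + (10602k^2 + 106020k + 593712)
  8k^3 - 408k^2 - 4432k - 27328 = ((4/5301)k - 244/5301)(10602k^2 + 106020k + 593712) + (0)
Last nonzero remainder: 10602k^2 + 106020k + 593712. Dividing through by 10602 gives the monic gcd k^2 + 10k + 56.

k^2 + 10k + 56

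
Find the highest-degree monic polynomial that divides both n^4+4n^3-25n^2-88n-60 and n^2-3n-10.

n^2-3n-10

Apply the Euclidean algorithm:
  n^4+4n^3-25n^2-88n-60 = (n^2+7n+6)(n^2-3n-10) + (0)
The last nonzero remainder n^2-3n-10 is already monic.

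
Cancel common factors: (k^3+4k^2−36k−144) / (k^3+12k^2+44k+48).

(k−6)/(k+2)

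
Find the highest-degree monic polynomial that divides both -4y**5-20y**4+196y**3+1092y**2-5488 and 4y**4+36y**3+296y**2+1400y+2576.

Repeated division with remainder:
  -4y**5-20y**4+196y**3+1092y**2-5488 = (-y+4)(4y**4+36y**3+296y**2+1400y+2576) + (348y**3+1308y**2-3024y-15792)
  4y**4+36y**3+296y**2+1400y+2576 = ((1/87)y+152/2523)(348y**3+1308y**2-3024y-15792) + ((211896/841)y**2+(1483272/841)y+2966544/841)
  348y**3+1308y**2-3024y-15792 = ((24389/17658)y-39527/8829)((211896/841)y**2+(1483272/841)y+2966544/841) + (0)
Last nonzero remainder: (211896/841)y**2+(1483272/841)y+2966544/841. Dividing through by 211896/841 gives the monic gcd y**2+7y+14.

y**2+7y+14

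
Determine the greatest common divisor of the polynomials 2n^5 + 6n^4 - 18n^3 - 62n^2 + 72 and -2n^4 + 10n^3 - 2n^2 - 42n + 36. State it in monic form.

n^3 - 2n^2 - 5n + 6

By polynomial division,
  2n^5 + 6n^4 - 18n^3 - 62n^2 + 72 = (-n - 8)(-2n^4 + 10n^3 - 2n^2 - 42n + 36) + (60n^3 - 120n^2 - 300n + 360)
  -2n^4 + 10n^3 - 2n^2 - 42n + 36 = (-(1/30)n + 1/10)(60n^3 - 120n^2 - 300n + 360) + (0)
Last nonzero remainder: 60n^3 - 120n^2 - 300n + 360. Dividing through by 60 gives the monic gcd n^3 - 2n^2 - 5n + 6.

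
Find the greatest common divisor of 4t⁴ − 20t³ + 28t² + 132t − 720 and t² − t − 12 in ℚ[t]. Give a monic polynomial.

t² − t − 12

Repeated division with remainder:
  4t⁴ − 20t³ + 28t² + 132t − 720 = (4t² − 16t + 60)(t² − t − 12) + (0)
The last nonzero remainder t² − t − 12 is already monic.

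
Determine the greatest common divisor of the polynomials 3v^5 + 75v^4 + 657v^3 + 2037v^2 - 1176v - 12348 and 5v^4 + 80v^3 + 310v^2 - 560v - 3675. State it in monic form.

Repeated division with remainder:
  3v^5 + 75v^4 + 657v^3 + 2037v^2 - 1176v - 12348 = ((3/5)v + 27/5)(5v^4 + 80v^3 + 310v^2 - 560v - 3675) + (39v^3 + 699v^2 + 4053v + 7497)
  5v^4 + 80v^3 + 310v^2 - 560v - 3675 = ((5/39)v - 125/507)(39v^3 + 699v^2 + 4053v + 7497) + (-(6300/169)v^2 - (88200/169)v - 308700/169)
  39v^3 + 699v^2 + 4053v + 7497 = (-(2197/2100)v - 2873/700)(-(6300/169)v^2 - (88200/169)v - 308700/169) + (0)
Last nonzero remainder: -(6300/169)v^2 - (88200/169)v - 308700/169. Dividing through by -6300/169 gives the monic gcd v^2 + 14v + 49.

v^2 + 14v + 49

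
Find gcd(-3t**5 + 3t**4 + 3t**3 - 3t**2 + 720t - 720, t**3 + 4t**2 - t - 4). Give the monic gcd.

t**2 + 3t - 4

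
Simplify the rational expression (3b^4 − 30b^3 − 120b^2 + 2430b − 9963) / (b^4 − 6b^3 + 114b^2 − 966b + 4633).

(3b^2 − 243)/(b^2 + 4b + 113)

Euclidean algorithm in ℚ[b]:
  3b^4 − 30b^3 − 120b^2 + 2430b − 9963 = (3)(b^4 − 6b^3 + 114b^2 − 966b + 4633) + (−12b^3 − 462b^2 + 5328b − 23862)
  b^4 − 6b^3 + 114b^2 − 966b + 4633 = (−(1/12)b + 89/24)(−12b^3 − 462b^2 + 5328b − 23862) + ((9085/4)b^2 − (45425/2)b + 372485/4)
  −12b^3 − 462b^2 + 5328b − 23862 = (−(48/9085)b − 2328/9085)((9085/4)b^2 − (45425/2)b + 372485/4) + (0)
Last nonzero remainder: (9085/4)b^2 − (45425/2)b + 372485/4. Dividing through by 9085/4 gives the monic gcd b^2 − 10b + 41.
Cancel b^2 − 10b + 41 from numerator and denominator to get the reduced form.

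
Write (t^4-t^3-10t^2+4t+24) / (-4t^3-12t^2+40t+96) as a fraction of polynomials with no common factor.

By polynomial division,
  t^4-t^3-10t^2+4t+24 = (-(1/4)t+1)(-4t^3-12t^2+40t+96) + (12t^2-12t-72)
  -4t^3-12t^2+40t+96 = (-(1/3)t-4/3)(12t^2-12t-72) + (0)
Last nonzero remainder: 12t^2-12t-72. Dividing through by 12 gives the monic gcd t^2-t-6.
Cancel t^2-t-6 from numerator and denominator to get the reduced form.

(-t^2+4)/(4t+16)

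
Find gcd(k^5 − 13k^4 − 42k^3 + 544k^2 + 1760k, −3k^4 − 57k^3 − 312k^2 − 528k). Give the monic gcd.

k^3 + 8k^2 + 16k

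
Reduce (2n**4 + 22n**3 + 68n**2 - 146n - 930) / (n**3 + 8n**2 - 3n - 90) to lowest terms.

(2n**2 + 18n + 62)/(n + 6)

Apply the Euclidean algorithm:
  2n**4 + 22n**3 + 68n**2 - 146n - 930 = (2n + 6)(n**3 + 8n**2 - 3n - 90) + (26n**2 + 52n - 390)
  n**3 + 8n**2 - 3n - 90 = ((1/26)n + 3/13)(26n**2 + 52n - 390) + (0)
Last nonzero remainder: 26n**2 + 52n - 390. Dividing through by 26 gives the monic gcd n**2 + 2n - 15.
Cancel n**2 + 2n - 15 from numerator and denominator to get the reduced form.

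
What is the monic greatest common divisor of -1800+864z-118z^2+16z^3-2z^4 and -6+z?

Apply the Euclidean algorithm:
  -2z^4+16z^3-118z^2+864z-1800 = (-2z^3+4z^2-94z+300)(z-6) + (0)
The last nonzero remainder z-6 is already monic.

-6+z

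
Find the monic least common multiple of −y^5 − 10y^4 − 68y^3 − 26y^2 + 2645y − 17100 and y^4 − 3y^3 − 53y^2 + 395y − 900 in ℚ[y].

Euclidean algorithm in ℚ[y]:
  −y^5 − 10y^4 − 68y^3 − 26y^2 + 2645y − 17100 = (−y − 13)(y^4 − 3y^3 − 53y^2 + 395y − 900) + (−160y^3 − 320y^2 + 6880y − 28800)
  y^4 − 3y^3 − 53y^2 + 395y − 900 = (−(1/160)y + 1/32)(−160y^3 − 320y^2 + 6880y − 28800) + (0)
Last nonzero remainder: −160y^3 − 320y^2 + 6880y − 28800. Dividing through by −160 gives the monic gcd y^3 + 2y^2 − 43y + 180.
Then lcm(f, g) = f·g / gcd(f, g); expanding and making the result monic gives the answer.

y^6 + 5y^5 + 18y^4 − 314y^3 − 2775y^2 + 30325y − 85500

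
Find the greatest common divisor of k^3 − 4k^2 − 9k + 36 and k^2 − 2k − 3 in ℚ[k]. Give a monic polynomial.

Apply the Euclidean algorithm:
  k^3 − 4k^2 − 9k + 36 = (k − 2)(k^2 − 2k − 3) + (−10k + 30)
  k^2 − 2k − 3 = (−(1/10)k − 1/10)(−10k + 30) + (0)
Last nonzero remainder: −10k + 30. Dividing through by −10 gives the monic gcd k − 3.

k − 3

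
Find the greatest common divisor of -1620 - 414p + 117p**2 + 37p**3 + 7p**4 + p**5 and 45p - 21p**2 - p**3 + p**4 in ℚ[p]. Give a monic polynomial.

-15 + 2p + p**2

Repeated division with remainder:
  p**5 + 7p**4 + 37p**3 + 117p**2 - 414p - 1620 = (p + 8)(p**4 - p**3 - 21p**2 + 45p) + (66p**3 + 240p**2 - 774p - 1620)
  p**4 - p**3 - 21p**2 + 45p = ((1/66)p - 17/242)(66p**3 + 240p**2 - 774p - 1620) + ((918/121)p**2 + (1836/121)p - 13770/121)
  66p**3 + 240p**2 - 774p - 1620 = ((1331/153)p + 242/17)((918/121)p**2 + (1836/121)p - 13770/121) + (0)
Last nonzero remainder: (918/121)p**2 + (1836/121)p - 13770/121. Dividing through by 918/121 gives the monic gcd p**2 + 2p - 15.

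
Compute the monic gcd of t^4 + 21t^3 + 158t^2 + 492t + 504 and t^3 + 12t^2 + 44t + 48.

t^2 + 8t + 12

Euclidean algorithm in ℚ[t]:
  t^4 + 21t^3 + 158t^2 + 492t + 504 = (t + 9)(t^3 + 12t^2 + 44t + 48) + (6t^2 + 48t + 72)
  t^3 + 12t^2 + 44t + 48 = ((1/6)t + 2/3)(6t^2 + 48t + 72) + (0)
Last nonzero remainder: 6t^2 + 48t + 72. Dividing through by 6 gives the monic gcd t^2 + 8t + 12.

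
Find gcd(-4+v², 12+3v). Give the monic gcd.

1

Euclidean algorithm in ℚ[v]:
  v²-4 = ((1/3)v-4/3)(3v+12) + (12)
  3v+12 = ((1/4)v+1)(12) + (0)
The last nonzero remainder is the constant 12, so the polynomials are coprime and gcd = 1.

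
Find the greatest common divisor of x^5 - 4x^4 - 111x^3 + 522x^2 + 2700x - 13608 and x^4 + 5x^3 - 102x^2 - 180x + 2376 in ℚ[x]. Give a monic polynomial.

x^3 - 6x^2 - 36x + 216

Repeated division with remainder:
  x^5 - 4x^4 - 111x^3 + 522x^2 + 2700x - 13608 = (x - 9)(x^4 + 5x^3 - 102x^2 - 180x + 2376) + (36x^3 - 216x^2 - 1296x + 7776)
  x^4 + 5x^3 - 102x^2 - 180x + 2376 = ((1/36)x + 11/36)(36x^3 - 216x^2 - 1296x + 7776) + (0)
Last nonzero remainder: 36x^3 - 216x^2 - 1296x + 7776. Dividing through by 36 gives the monic gcd x^3 - 6x^2 - 36x + 216.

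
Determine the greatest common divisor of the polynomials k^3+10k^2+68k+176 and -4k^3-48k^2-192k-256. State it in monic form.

k+4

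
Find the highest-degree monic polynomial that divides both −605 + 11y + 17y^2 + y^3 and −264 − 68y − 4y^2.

By polynomial division,
  y^3 + 17y^2 + 11y − 605 = (−(1/4)y)(−4y^2 − 68y − 264) + (−55y − 605)
  −4y^2 − 68y − 264 = ((4/55)y + 24/55)(−55y − 605) + (0)
Last nonzero remainder: −55y − 605. Dividing through by −55 gives the monic gcd y + 11.

11 + y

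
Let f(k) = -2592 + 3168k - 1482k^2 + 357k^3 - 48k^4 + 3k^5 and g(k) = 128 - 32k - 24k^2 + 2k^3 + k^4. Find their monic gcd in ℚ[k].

8 - 6k + k^2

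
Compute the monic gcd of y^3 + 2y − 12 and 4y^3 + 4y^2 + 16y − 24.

Euclidean algorithm in ℚ[y]:
  y^3 + 2y − 12 = (1/4)(4y^3 + 4y^2 + 16y − 24) + (−y^2 − 2y − 6)
  4y^3 + 4y^2 + 16y − 24 = (−4y + 4)(−y^2 − 2y − 6) + (0)
Last nonzero remainder: −y^2 − 2y − 6. Dividing through by −1 gives the monic gcd y^2 + 2y + 6.

y^2 + 2y + 6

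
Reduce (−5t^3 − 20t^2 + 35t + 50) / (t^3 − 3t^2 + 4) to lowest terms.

(−5t − 25)/(t − 2)

Euclidean algorithm in ℚ[t]:
  −5t^3 − 20t^2 + 35t + 50 = (−5)(t^3 − 3t^2 + 4) + (−35t^2 + 35t + 70)
  t^3 − 3t^2 + 4 = (−(1/35)t + 2/35)(−35t^2 + 35t + 70) + (0)
Last nonzero remainder: −35t^2 + 35t + 70. Dividing through by −35 gives the monic gcd t^2 − t − 2.
Cancel t^2 − t − 2 from numerator and denominator to get the reduced form.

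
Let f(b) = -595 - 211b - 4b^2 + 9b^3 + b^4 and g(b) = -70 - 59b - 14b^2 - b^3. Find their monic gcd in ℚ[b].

Repeated division with remainder:
  b^4 + 9b^3 - 4b^2 - 211b - 595 = (-b + 5)(-b^3 - 14b^2 - 59b - 70) + (7b^2 + 14b - 245)
  -b^3 - 14b^2 - 59b - 70 = (-(1/7)b - 12/7)(7b^2 + 14b - 245) + (-70b - 490)
  7b^2 + 14b - 245 = (-(1/10)b + 1/2)(-70b - 490) + (0)
Last nonzero remainder: -70b - 490. Dividing through by -70 gives the monic gcd b + 7.

7 + b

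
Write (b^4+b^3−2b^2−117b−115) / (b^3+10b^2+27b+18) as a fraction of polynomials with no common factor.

(b^3−2b−115)/(b^2+9b+18)

Euclidean algorithm in ℚ[b]:
  b^4+b^3−2b^2−117b−115 = (b−9)(b^3+10b^2+27b+18) + (61b^2+108b+47)
  b^3+10b^2+27b+18 = ((1/61)b+502/3721)(61b^2+108b+47) + ((43384/3721)b+43384/3721)
  61b^2+108b+47 = ((226981/43384)b+174887/43384)((43384/3721)b+43384/3721) + (0)
Last nonzero remainder: (43384/3721)b+43384/3721. Dividing through by 43384/3721 gives the monic gcd b+1.
Cancel b+1 from numerator and denominator to get the reduced form.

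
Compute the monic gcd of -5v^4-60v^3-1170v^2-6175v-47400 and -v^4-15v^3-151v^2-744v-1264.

v^2+7v+79

Apply the Euclidean algorithm:
  -5v^4-60v^3-1170v^2-6175v-47400 = (5)(-v^4-15v^3-151v^2-744v-1264) + (15v^3-415v^2-2455v-41080)
  -v^4-15v^3-151v^2-744v-1264 = (-(1/15)v-128/45)(15v^3-415v^2-2455v-41080) + (-(13456/9)v^2-(94192/9)v-1063024/9)
  15v^3-415v^2-2455v-41080 = (-(135/13456)v+585/1682)(-(13456/9)v^2-(94192/9)v-1063024/9) + (0)
Last nonzero remainder: -(13456/9)v^2-(94192/9)v-1063024/9. Dividing through by -13456/9 gives the monic gcd v^2+7v+79.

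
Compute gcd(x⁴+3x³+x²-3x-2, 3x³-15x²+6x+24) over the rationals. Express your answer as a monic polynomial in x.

Euclidean algorithm in ℚ[x]:
  x⁴+3x³+x²-3x-2 = ((1/3)x+8/3)(3x³-15x²+6x+24) + (39x²-27x-66)
  3x³-15x²+6x+24 = ((1/13)x-56/169)(39x²-27x-66) + ((360/169)x+360/169)
  39x²-27x-66 = ((2197/120)x-1859/60)((360/169)x+360/169) + (0)
Last nonzero remainder: (360/169)x+360/169. Dividing through by 360/169 gives the monic gcd x+1.

x+1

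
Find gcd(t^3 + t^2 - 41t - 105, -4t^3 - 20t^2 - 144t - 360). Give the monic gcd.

Repeated division with remainder:
  t^3 + t^2 - 41t - 105 = (-1/4)(-4t^3 - 20t^2 - 144t - 360) + (-4t^2 - 77t - 195)
  -4t^3 - 20t^2 - 144t - 360 = (t - 57/4)(-4t^2 - 77t - 195) + (-(4185/4)t - 12555/4)
  -4t^2 - 77t - 195 = ((16/4185)t + 52/837)(-(4185/4)t - 12555/4) + (0)
Last nonzero remainder: -(4185/4)t - 12555/4. Dividing through by -4185/4 gives the monic gcd t + 3.

t + 3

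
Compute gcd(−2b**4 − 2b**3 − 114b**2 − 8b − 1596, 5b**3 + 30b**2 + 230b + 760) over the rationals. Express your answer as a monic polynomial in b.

By polynomial division,
  −2b**4 − 2b**3 − 114b**2 − 8b − 1596 = (−(2/5)b + 2)(5b**3 + 30b**2 + 230b + 760) + (−82b**2 − 164b − 3116)
  5b**3 + 30b**2 + 230b + 760 = (−(5/82)b − 10/41)(−82b**2 − 164b − 3116) + (0)
Last nonzero remainder: −82b**2 − 164b − 3116. Dividing through by −82 gives the monic gcd b**2 + 2b + 38.

b**2 + 2b + 38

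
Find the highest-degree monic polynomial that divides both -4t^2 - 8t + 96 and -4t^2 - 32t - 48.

By polynomial division,
  -4t^2 - 8t + 96 = (-4t^2 - 32t - 48) + (24t + 144)
  -4t^2 - 32t - 48 = (-(1/6)t - 1/3)(24t + 144) + (0)
Last nonzero remainder: 24t + 144. Dividing through by 24 gives the monic gcd t + 6.

t + 6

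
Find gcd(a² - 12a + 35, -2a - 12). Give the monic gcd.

Apply the Euclidean algorithm:
  a² - 12a + 35 = (-(1/2)a + 9)(-2a - 12) + (143)
  -2a - 12 = (-(2/143)a - 12/143)(143) + (0)
The last nonzero remainder is the constant 143, so the polynomials are coprime and gcd = 1.

1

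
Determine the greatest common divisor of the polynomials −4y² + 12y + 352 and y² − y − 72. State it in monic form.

y + 8

By polynomial division,
  −4y² + 12y + 352 = (−4)(y² − y − 72) + (8y + 64)
  y² − y − 72 = ((1/8)y − 9/8)(8y + 64) + (0)
Last nonzero remainder: 8y + 64. Dividing through by 8 gives the monic gcd y + 8.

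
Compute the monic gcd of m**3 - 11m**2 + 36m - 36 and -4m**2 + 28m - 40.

m - 2

Euclidean algorithm in ℚ[m]:
  m**3 - 11m**2 + 36m - 36 = (-(1/4)m + 1)(-4m**2 + 28m - 40) + (-2m + 4)
  -4m**2 + 28m - 40 = (2m - 10)(-2m + 4) + (0)
Last nonzero remainder: -2m + 4. Dividing through by -2 gives the monic gcd m - 2.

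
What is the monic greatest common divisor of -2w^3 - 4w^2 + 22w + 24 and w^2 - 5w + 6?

By polynomial division,
  -2w^3 - 4w^2 + 22w + 24 = (-2w - 14)(w^2 - 5w + 6) + (-36w + 108)
  w^2 - 5w + 6 = (-(1/36)w + 1/18)(-36w + 108) + (0)
Last nonzero remainder: -36w + 108. Dividing through by -36 gives the monic gcd w - 3.

w - 3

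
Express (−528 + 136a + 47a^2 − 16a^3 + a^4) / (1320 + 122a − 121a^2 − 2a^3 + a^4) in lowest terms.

(−4 + a)/(10 + a)

Apply the Euclidean algorithm:
  a^4 − 16a^3 + 47a^2 + 136a − 528 = (a^4 − 2a^3 − 121a^2 + 122a + 1320) + (−14a^3 + 168a^2 + 14a − 1848)
  a^4 − 2a^3 − 121a^2 + 122a + 1320 = (−(1/14)a − 5/7)(−14a^3 + 168a^2 + 14a − 1848) + (0)
Last nonzero remainder: −14a^3 + 168a^2 + 14a − 1848. Dividing through by −14 gives the monic gcd a^3 − 12a^2 − a + 132.
Cancel a^3 − 12a^2 − a + 132 from numerator and denominator to get the reduced form.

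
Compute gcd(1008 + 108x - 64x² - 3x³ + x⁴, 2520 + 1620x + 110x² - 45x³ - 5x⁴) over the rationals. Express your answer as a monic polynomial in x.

Euclidean algorithm in ℚ[x]:
  x⁴ - 3x³ - 64x² + 108x + 1008 = (-1/5)(-5x⁴ - 45x³ + 110x² + 1620x + 2520) + (-12x³ - 42x² + 432x + 1512)
  -5x⁴ - 45x³ + 110x² + 1620x + 2520 = ((5/12)x + 55/24)(-12x³ - 42x² + 432x + 1512) + ((105/4)x² - 945)
  -12x³ - 42x² + 432x + 1512 = (-(16/35)x - 8/5)((105/4)x² - 945) + (0)
Last nonzero remainder: (105/4)x² - 945. Dividing through by 105/4 gives the monic gcd x² - 36.

-36 + x²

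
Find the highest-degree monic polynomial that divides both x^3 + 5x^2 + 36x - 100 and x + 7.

1

By polynomial division,
  x^3 + 5x^2 + 36x - 100 = (x^2 - 2x + 50)(x + 7) + (-450)
  x + 7 = (-(1/450)x - 7/450)(-450) + (0)
The last nonzero remainder is the constant -450, so the polynomials are coprime and gcd = 1.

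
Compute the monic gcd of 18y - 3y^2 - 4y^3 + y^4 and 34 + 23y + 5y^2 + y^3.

2 + y

Apply the Euclidean algorithm:
  y^4 - 4y^3 - 3y^2 + 18y = (y - 9)(y^3 + 5y^2 + 23y + 34) + (19y^2 + 191y + 306)
  y^3 + 5y^2 + 23y + 34 = ((1/19)y - 96/361)(19y^2 + 191y + 306) + ((20825/361)y + 41650/361)
  19y^2 + 191y + 306 = ((6859/20825)y + 3249/1225)((20825/361)y + 41650/361) + (0)
Last nonzero remainder: (20825/361)y + 41650/361. Dividing through by 20825/361 gives the monic gcd y + 2.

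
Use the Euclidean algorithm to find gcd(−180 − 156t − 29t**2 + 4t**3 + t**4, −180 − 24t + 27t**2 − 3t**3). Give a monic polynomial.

−12 − 4t + t**2

By polynomial division,
  t**4 + 4t**3 − 29t**2 − 156t − 180 = (−(1/3)t − 13/3)(−3t**3 + 27t**2 − 24t − 180) + (80t**2 − 320t − 960)
  −3t**3 + 27t**2 − 24t − 180 = (−(3/80)t + 3/16)(80t**2 − 320t − 960) + (0)
Last nonzero remainder: 80t**2 − 320t − 960. Dividing through by 80 gives the monic gcd t**2 − 4t − 12.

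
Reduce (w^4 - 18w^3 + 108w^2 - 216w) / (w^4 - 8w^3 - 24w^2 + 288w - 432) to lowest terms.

Apply the Euclidean algorithm:
  w^4 - 18w^3 + 108w^2 - 216w = (w^4 - 8w^3 - 24w^2 + 288w - 432) + (-10w^3 + 132w^2 - 504w + 432)
  w^4 - 8w^3 - 24w^2 + 288w - 432 = (-(1/10)w - 13/25)(-10w^3 + 132w^2 - 504w + 432) + (-(144/25)w^2 + (1728/25)w - 5184/25)
  -10w^3 + 132w^2 - 504w + 432 = ((125/72)w - 25/12)(-(144/25)w^2 + (1728/25)w - 5184/25) + (0)
Last nonzero remainder: -(144/25)w^2 + (1728/25)w - 5184/25. Dividing through by -144/25 gives the monic gcd w^2 - 12w + 36.
Cancel w^2 - 12w + 36 from numerator and denominator to get the reduced form.

(w^2 - 6w)/(w^2 + 4w - 12)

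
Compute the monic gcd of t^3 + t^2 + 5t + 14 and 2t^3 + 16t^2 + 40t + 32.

t + 2

Repeated division with remainder:
  t^3 + t^2 + 5t + 14 = (1/2)(2t^3 + 16t^2 + 40t + 32) + (−7t^2 − 15t − 2)
  2t^3 + 16t^2 + 40t + 32 = (−(2/7)t − 82/49)(−7t^2 − 15t − 2) + ((702/49)t + 1404/49)
  −7t^2 − 15t − 2 = (−(343/702)t − 49/702)((702/49)t + 1404/49) + (0)
Last nonzero remainder: (702/49)t + 1404/49. Dividing through by 702/49 gives the monic gcd t + 2.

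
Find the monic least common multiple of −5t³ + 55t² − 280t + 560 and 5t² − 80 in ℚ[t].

Euclidean algorithm in ℚ[t]:
  −5t³ + 55t² − 280t + 560 = (−t + 11)(5t² − 80) + (−360t + 1440)
  5t² − 80 = (−(1/72)t − 1/18)(−360t + 1440) + (0)
Last nonzero remainder: −360t + 1440. Dividing through by −360 gives the monic gcd t − 4.
Then lcm(f, g) = f·g / gcd(f, g); expanding and making the result monic gives the answer.

t⁴ − 7t³ + 12t² + 112t − 448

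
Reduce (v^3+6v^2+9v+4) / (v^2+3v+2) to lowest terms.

Repeated division with remainder:
  v^3+6v^2+9v+4 = (v+3)(v^2+3v+2) + (−2v−2)
  v^2+3v+2 = (−(1/2)v−1)(−2v−2) + (0)
Last nonzero remainder: −2v−2. Dividing through by −2 gives the monic gcd v+1.
Cancel v+1 from numerator and denominator to get the reduced form.

(v^2+5v+4)/(v+2)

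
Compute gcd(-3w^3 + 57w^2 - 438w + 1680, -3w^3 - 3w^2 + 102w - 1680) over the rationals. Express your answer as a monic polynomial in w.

w^2 - 9w + 56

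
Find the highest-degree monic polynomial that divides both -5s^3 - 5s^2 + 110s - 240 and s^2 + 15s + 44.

By polynomial division,
  -5s^3 - 5s^2 + 110s - 240 = (-5s + 70)(s^2 + 15s + 44) + (-720s - 3320)
  s^2 + 15s + 44 = (-(1/720)s - 187/12960)(-720s - 3320) + (-1265/324)
  -720s - 3320 = ((46656/253)s + 215136/253)(-1265/324) + (0)
The last nonzero remainder is the constant -1265/324, so the polynomials are coprime and gcd = 1.

1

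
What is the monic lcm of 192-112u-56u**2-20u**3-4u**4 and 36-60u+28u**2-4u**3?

By polynomial division,
  -4u**4-20u**3-56u**2-112u+192 = (u+12)(-4u**3+28u**2-60u+36) + (-332u**2+572u-240)
  -4u**3+28u**2-60u+36 = ((1/83)u-438/6889)(-332u**2+572u-240) + (-(142884/6889)u+142884/6889)
  -332u**2+572u-240 = ((571787/35721)u-137780/11907)(-(142884/6889)u+142884/6889) + (0)
Last nonzero remainder: -(142884/6889)u+142884/6889. Dividing through by -142884/6889 gives the monic gcd u-1.
Then lcm(f, g) = f·g / gcd(f, g); expanding and making the result monic gives the answer.

-432+540u-90u**2-11u**3-7u**4-u**5+u**6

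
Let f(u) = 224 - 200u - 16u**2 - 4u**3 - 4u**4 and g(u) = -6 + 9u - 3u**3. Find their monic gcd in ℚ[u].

Euclidean algorithm in ℚ[u]:
  -4u**4 - 4u**3 - 16u**2 - 200u + 224 = ((4/3)u + 4/3)(-3u**3 + 9u - 6) + (-28u**2 - 204u + 232)
  -3u**3 + 9u - 6 = ((3/28)u - 153/196)(-28u**2 - 204u + 232) + (-(8580/49)u + 8580/49)
  -28u**2 - 204u + 232 = ((343/2145)u + 2842/2145)(-(8580/49)u + 8580/49) + (0)
Last nonzero remainder: -(8580/49)u + 8580/49. Dividing through by -8580/49 gives the monic gcd u - 1.

-1 + u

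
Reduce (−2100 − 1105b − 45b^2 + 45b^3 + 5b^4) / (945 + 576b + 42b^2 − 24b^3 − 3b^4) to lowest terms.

(−20 − 5b)/(9 + 3b)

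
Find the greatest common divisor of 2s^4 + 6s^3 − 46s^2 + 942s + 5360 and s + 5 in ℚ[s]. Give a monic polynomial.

s + 5

Euclidean algorithm in ℚ[s]:
  2s^4 + 6s^3 − 46s^2 + 942s + 5360 = (2s^3 − 4s^2 − 26s + 1072)(s + 5) + (0)
The last nonzero remainder s + 5 is already monic.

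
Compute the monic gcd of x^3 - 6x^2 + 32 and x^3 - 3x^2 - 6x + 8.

x^2 - 2x - 8

Repeated division with remainder:
  x^3 - 6x^2 + 32 = (x^3 - 3x^2 - 6x + 8) + (-3x^2 + 6x + 24)
  x^3 - 3x^2 - 6x + 8 = (-(1/3)x + 1/3)(-3x^2 + 6x + 24) + (0)
Last nonzero remainder: -3x^2 + 6x + 24. Dividing through by -3 gives the monic gcd x^2 - 2x - 8.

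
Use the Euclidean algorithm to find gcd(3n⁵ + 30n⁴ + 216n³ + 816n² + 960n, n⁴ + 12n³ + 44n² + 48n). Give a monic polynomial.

By polynomial division,
  3n⁵ + 30n⁴ + 216n³ + 816n² + 960n = (3n - 6)(n⁴ + 12n³ + 44n² + 48n) + (156n³ + 936n² + 1248n)
  n⁴ + 12n³ + 44n² + 48n = ((1/156)n + 1/26)(156n³ + 936n² + 1248n) + (0)
Last nonzero remainder: 156n³ + 936n² + 1248n. Dividing through by 156 gives the monic gcd n³ + 6n² + 8n.

n³ + 6n² + 8n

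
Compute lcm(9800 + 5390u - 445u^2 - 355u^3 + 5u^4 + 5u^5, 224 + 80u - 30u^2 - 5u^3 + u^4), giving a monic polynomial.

-7840 - 2352u + 1434u^2 + 195u^3 - 75u^4 - 3u^5 + u^6

Euclidean algorithm in ℚ[u]:
  5u^5 + 5u^4 - 355u^3 - 445u^2 + 5390u + 9800 = (5u + 30)(u^4 - 5u^3 - 30u^2 + 80u + 224) + (-55u^3 + 55u^2 + 1870u + 3080)
  u^4 - 5u^3 - 30u^2 + 80u + 224 = (-(1/55)u + 4/55)(-55u^3 + 55u^2 + 1870u + 3080) + (0)
Last nonzero remainder: -55u^3 + 55u^2 + 1870u + 3080. Dividing through by -55 gives the monic gcd u^3 - u^2 - 34u - 56.
Then lcm(f, g) = f·g / gcd(f, g); expanding and making the result monic gives the answer.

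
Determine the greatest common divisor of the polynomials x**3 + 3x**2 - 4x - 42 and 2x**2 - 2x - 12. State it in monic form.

x - 3

Apply the Euclidean algorithm:
  x**3 + 3x**2 - 4x - 42 = ((1/2)x + 2)(2x**2 - 2x - 12) + (6x - 18)
  2x**2 - 2x - 12 = ((1/3)x + 2/3)(6x - 18) + (0)
Last nonzero remainder: 6x - 18. Dividing through by 6 gives the monic gcd x - 3.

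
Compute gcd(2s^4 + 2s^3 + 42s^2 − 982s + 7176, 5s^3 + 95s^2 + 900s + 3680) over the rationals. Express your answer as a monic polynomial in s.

s^2 + 11s + 92

Euclidean algorithm in ℚ[s]:
  2s^4 + 2s^3 + 42s^2 − 982s + 7176 = ((2/5)s − 36/5)(5s^3 + 95s^2 + 900s + 3680) + (366s^2 + 4026s + 33672)
  5s^3 + 95s^2 + 900s + 3680 = ((5/366)s + 20/183)(366s^2 + 4026s + 33672) + (0)
Last nonzero remainder: 366s^2 + 4026s + 33672. Dividing through by 366 gives the monic gcd s^2 + 11s + 92.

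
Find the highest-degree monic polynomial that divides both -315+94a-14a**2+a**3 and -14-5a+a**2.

Repeated division with remainder:
  a**3-14a**2+94a-315 = (a-9)(a**2-5a-14) + (63a-441)
  a**2-5a-14 = ((1/63)a+2/63)(63a-441) + (0)
Last nonzero remainder: 63a-441. Dividing through by 63 gives the monic gcd a-7.

-7+a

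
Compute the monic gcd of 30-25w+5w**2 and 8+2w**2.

1

By polynomial division,
  5w**2-25w+30 = (5/2)(2w**2+8) + (-25w+10)
  2w**2+8 = (-(2/25)w-4/125)(-25w+10) + (208/25)
  -25w+10 = (-(625/208)w+125/104)(208/25) + (0)
The last nonzero remainder is the constant 208/25, so the polynomials are coprime and gcd = 1.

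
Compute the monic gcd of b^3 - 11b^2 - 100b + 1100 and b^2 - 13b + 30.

Euclidean algorithm in ℚ[b]:
  b^3 - 11b^2 - 100b + 1100 = (b + 2)(b^2 - 13b + 30) + (-104b + 1040)
  b^2 - 13b + 30 = (-(1/104)b + 3/104)(-104b + 1040) + (0)
Last nonzero remainder: -104b + 1040. Dividing through by -104 gives the monic gcd b - 10.

b - 10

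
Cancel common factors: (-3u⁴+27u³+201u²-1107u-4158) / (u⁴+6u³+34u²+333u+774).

Euclidean algorithm in ℚ[u]:
  -3u⁴+27u³+201u²-1107u-4158 = (-3)(u⁴+6u³+34u²+333u+774) + (45u³+303u²-108u-1836)
  u⁴+6u³+34u²+333u+774 = ((1/45)u-11/675)(45u³+303u²-108u-1836) + ((9301/225)u²+(9301/25)u+18602/25)
  45u³+303u²-108u-1836 = ((10125/9301)u-22950/9301)((9301/225)u²+(9301/25)u+18602/25) + (0)
Last nonzero remainder: (9301/225)u²+(9301/25)u+18602/25. Dividing through by 9301/225 gives the monic gcd u²+9u+18.
Cancel u²+9u+18 from numerator and denominator to get the reduced form.

(-3u²+54u-231)/(u²-3u+43)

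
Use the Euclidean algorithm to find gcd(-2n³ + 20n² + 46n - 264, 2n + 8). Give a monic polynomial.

By polynomial division,
  -2n³ + 20n² + 46n - 264 = (-n² + 14n - 33)(2n + 8) + (0)
Last nonzero remainder: 2n + 8. Dividing through by 2 gives the monic gcd n + 4.

n + 4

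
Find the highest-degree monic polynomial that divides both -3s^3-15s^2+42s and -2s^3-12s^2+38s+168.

By polynomial division,
  -3s^3-15s^2+42s = (3/2)(-2s^3-12s^2+38s+168) + (3s^2-15s-252)
  -2s^3-12s^2+38s+168 = (-(2/3)s-22/3)(3s^2-15s-252) + (-240s-1680)
  3s^2-15s-252 = (-(1/80)s+3/20)(-240s-1680) + (0)
Last nonzero remainder: -240s-1680. Dividing through by -240 gives the monic gcd s+7.

s+7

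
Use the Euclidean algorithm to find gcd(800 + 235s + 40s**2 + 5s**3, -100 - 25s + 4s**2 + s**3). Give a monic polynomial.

Apply the Euclidean algorithm:
  5s**3 + 40s**2 + 235s + 800 = (5)(s**3 + 4s**2 - 25s - 100) + (20s**2 + 360s + 1300)
  s**3 + 4s**2 - 25s - 100 = ((1/20)s - 7/10)(20s**2 + 360s + 1300) + (162s + 810)
  20s**2 + 360s + 1300 = ((10/81)s + 130/81)(162s + 810) + (0)
Last nonzero remainder: 162s + 810. Dividing through by 162 gives the monic gcd s + 5.

5 + s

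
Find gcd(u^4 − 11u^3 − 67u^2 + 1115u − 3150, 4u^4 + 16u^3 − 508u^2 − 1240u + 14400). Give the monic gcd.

Euclidean algorithm in ℚ[u]:
  u^4 − 11u^3 − 67u^2 + 1115u − 3150 = (1/4)(4u^4 + 16u^3 − 508u^2 − 1240u + 14400) + (−15u^3 + 60u^2 + 1425u − 6750)
  4u^4 + 16u^3 − 508u^2 − 1240u + 14400 = (−(4/15)u − 32/15)(−15u^3 + 60u^2 + 1425u − 6750) + (0)
Last nonzero remainder: −15u^3 + 60u^2 + 1425u − 6750. Dividing through by −15 gives the monic gcd u^3 − 4u^2 − 95u + 450.

u^3 − 4u^2 − 95u + 450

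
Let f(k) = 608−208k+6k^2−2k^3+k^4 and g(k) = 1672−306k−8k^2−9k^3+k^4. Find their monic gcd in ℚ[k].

−152+14k+2k^2+k^3

Apply the Euclidean algorithm:
  k^4−2k^3+6k^2−208k+608 = (k^4−9k^3−8k^2−306k+1672) + (7k^3+14k^2+98k−1064)
  k^4−9k^3−8k^2−306k+1672 = ((1/7)k−11/7)(7k^3+14k^2+98k−1064) + (0)
Last nonzero remainder: 7k^3+14k^2+98k−1064. Dividing through by 7 gives the monic gcd k^3+2k^2+14k−152.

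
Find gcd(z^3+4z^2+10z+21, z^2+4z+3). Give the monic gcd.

z+3

Repeated division with remainder:
  z^3+4z^2+10z+21 = (z)(z^2+4z+3) + (7z+21)
  z^2+4z+3 = ((1/7)z+1/7)(7z+21) + (0)
Last nonzero remainder: 7z+21. Dividing through by 7 gives the monic gcd z+3.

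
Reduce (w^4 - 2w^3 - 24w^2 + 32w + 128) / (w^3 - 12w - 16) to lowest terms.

By polynomial division,
  w^4 - 2w^3 - 24w^2 + 32w + 128 = (w - 2)(w^3 - 12w - 16) + (-12w^2 + 24w + 96)
  w^3 - 12w - 16 = (-(1/12)w - 1/6)(-12w^2 + 24w + 96) + (0)
Last nonzero remainder: -12w^2 + 24w + 96. Dividing through by -12 gives the monic gcd w^2 - 2w - 8.
Cancel w^2 - 2w - 8 from numerator and denominator to get the reduced form.

(w^2 - 16)/(w + 2)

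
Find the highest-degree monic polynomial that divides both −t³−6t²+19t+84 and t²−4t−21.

t+3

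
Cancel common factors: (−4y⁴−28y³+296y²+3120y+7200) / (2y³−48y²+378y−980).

Euclidean algorithm in ℚ[y]:
  −4y⁴−28y³+296y²+3120y+7200 = (−2y−62)(2y³−48y²+378y−980) + (−1924y²+24596y−53560)
  2y³−48y²+378y−980 = (−(1/962)y+415/35594)(−1924y²+24596y−53560) + ((48672/1369)y−486720/1369)
  −1924y²+24596y−53560 = (−(50653/936)y+141007/936)((48672/1369)y−486720/1369) + (0)
Last nonzero remainder: (48672/1369)y−486720/1369. Dividing through by 48672/1369 gives the monic gcd y−10.
Cancel y−10 from numerator and denominator to get the reduced form.

(−2y³−34y²−192y−360)/(y²−14y+49)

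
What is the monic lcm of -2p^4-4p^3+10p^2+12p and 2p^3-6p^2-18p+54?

By polynomial division,
  -2p^4-4p^3+10p^2+12p = (-p-5)(2p^3-6p^2-18p+54) + (-38p^2-24p+270)
  2p^3-6p^2-18p+54 = (-(1/19)p+69/361)(-38p^2-24p+270) + ((288/361)p+864/361)
  -38p^2-24p+270 = (-(6859/144)p+1805/16)((288/361)p+864/361) + (0)
Last nonzero remainder: (288/361)p+864/361. Dividing through by 288/361 gives the monic gcd p+3.
Then lcm(f, g) = f·g / gcd(f, g); expanding and making the result monic gives the answer.

p^6-4p^5-8p^4+42p^3-9p^2-54p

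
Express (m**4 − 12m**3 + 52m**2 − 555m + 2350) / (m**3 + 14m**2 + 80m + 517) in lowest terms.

(m**2 − 15m + 50)/(m + 11)

By polynomial division,
  m**4 − 12m**3 + 52m**2 − 555m + 2350 = (m − 26)(m**3 + 14m**2 + 80m + 517) + (336m**2 + 1008m + 15792)
  m**3 + 14m**2 + 80m + 517 = ((1/336)m + 11/336)(336m**2 + 1008m + 15792) + (0)
Last nonzero remainder: 336m**2 + 1008m + 15792. Dividing through by 336 gives the monic gcd m**2 + 3m + 47.
Cancel m**2 + 3m + 47 from numerator and denominator to get the reduced form.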